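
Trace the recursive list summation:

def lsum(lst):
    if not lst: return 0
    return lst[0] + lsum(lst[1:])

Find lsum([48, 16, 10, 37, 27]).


lsum([48, 16, 10, 37, 27]) = 48 + lsum([16, 10, 37, 27])
lsum([16, 10, 37, 27]) = 16 + lsum([10, 37, 27])
lsum([10, 37, 27]) = 10 + lsum([37, 27])
lsum([37, 27]) = 37 + lsum([27])
lsum([27]) = 27 + lsum([])
lsum([]) = 0  (base case)
Total: 48 + 16 + 10 + 37 + 27 + 0 = 138

138


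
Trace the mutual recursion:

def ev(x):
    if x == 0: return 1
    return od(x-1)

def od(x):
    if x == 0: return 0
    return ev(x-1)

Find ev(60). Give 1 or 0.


ev(60) = od(59)
od(59) = ev(58)
ev(58) = od(57)
od(57) = ev(56)
ev(56) = od(55)
od(55) = ev(54)
ev(54) = od(53)
od(53) = ev(52)
ev(52) = od(51)
od(51) = ev(50)
ev(50) = od(49)
od(49) = ev(48)
ev(48) = od(47)
od(47) = ev(46)
ev(46) = od(45)
od(45) = ev(44)
ev(44) = od(43)
od(43) = ev(42)
ev(42) = od(41)
od(41) = ev(40)
ev(40) = od(39)
od(39) = ev(38)
ev(38) = od(37)
od(37) = ev(36)
ev(36) = od(35)
od(35) = ev(34)
ev(34) = od(33)
od(33) = ev(32)
ev(32) = od(31)
od(31) = ev(30)
ev(30) = od(29)
od(29) = ev(28)
ev(28) = od(27)
od(27) = ev(26)
ev(26) = od(25)
od(25) = ev(24)
ev(24) = od(23)
od(23) = ev(22)
ev(22) = od(21)
od(21) = ev(20)
ev(20) = od(19)
od(19) = ev(18)
ev(18) = od(17)
od(17) = ev(16)
ev(16) = od(15)
od(15) = ev(14)
ev(14) = od(13)
od(13) = ev(12)
ev(12) = od(11)
od(11) = ev(10)
ev(10) = od(9)
od(9) = ev(8)
ev(8) = od(7)
od(7) = ev(6)
ev(6) = od(5)
od(5) = ev(4)
ev(4) = od(3)
od(3) = ev(2)
ev(2) = od(1)
od(1) = ev(0)
ev(0) = 1  (base case)
Result: 1

1


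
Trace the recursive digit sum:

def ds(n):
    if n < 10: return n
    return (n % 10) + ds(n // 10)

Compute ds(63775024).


ds(63775024) = 4 + ds(6377502)
ds(6377502) = 2 + ds(637750)
ds(637750) = 0 + ds(63775)
ds(63775) = 5 + ds(6377)
ds(6377) = 7 + ds(637)
ds(637) = 7 + ds(63)
ds(63) = 3 + ds(6)
ds(6) = 6  (base case)
Total: 4 + 2 + 0 + 5 + 7 + 7 + 3 + 6 = 34

34


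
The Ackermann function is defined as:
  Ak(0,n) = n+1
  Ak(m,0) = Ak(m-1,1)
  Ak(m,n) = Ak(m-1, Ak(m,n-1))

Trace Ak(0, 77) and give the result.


Ak(0, 77) = 78
Result: Ak(0, 77) = 78

78


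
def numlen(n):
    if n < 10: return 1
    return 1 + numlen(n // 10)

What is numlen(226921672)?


numlen(226921672) = 1 + numlen(22692167)
numlen(22692167) = 1 + numlen(2269216)
numlen(2269216) = 1 + numlen(226921)
numlen(226921) = 1 + numlen(22692)
numlen(22692) = 1 + numlen(2269)
numlen(2269) = 1 + numlen(226)
numlen(226) = 1 + numlen(22)
numlen(22) = 1 + numlen(2)
numlen(2) = 1  (base case: 2 < 10)
Unwinding: 1 + 1 + 1 + 1 + 1 + 1 + 1 + 1 + 1 = 9

9


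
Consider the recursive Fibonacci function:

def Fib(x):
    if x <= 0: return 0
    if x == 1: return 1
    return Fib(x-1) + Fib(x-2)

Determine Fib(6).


Computing Fib(6) bottom-up:
Fib(0) = 0
Fib(1) = 1
Fib(2) = Fib(1) + Fib(0) = 1 + 0 = 1
Fib(3) = Fib(2) + Fib(1) = 1 + 1 = 2
Fib(4) = Fib(3) + Fib(2) = 2 + 1 = 3
Fib(5) = Fib(4) + Fib(3) = 3 + 2 = 5
Fib(6) = Fib(5) + Fib(4) = 5 + 3 = 8

8


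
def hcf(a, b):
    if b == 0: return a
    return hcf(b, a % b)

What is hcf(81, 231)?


hcf(81, 231) = hcf(231, 81)
hcf(231, 81) = hcf(81, 69)
hcf(81, 69) = hcf(69, 12)
hcf(69, 12) = hcf(12, 9)
hcf(12, 9) = hcf(9, 3)
hcf(9, 3) = hcf(3, 0)
hcf(3, 0) = 3  (base case)

3


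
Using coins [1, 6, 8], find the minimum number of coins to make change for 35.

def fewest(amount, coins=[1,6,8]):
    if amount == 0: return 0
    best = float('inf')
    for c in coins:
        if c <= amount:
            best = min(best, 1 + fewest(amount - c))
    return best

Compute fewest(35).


Building up with DP:
fewest(0) = 0
fewest(1) = min(1+fewest(0)=1+0=1) = 1
fewest(2) = min(1+fewest(1)=1+1=2) = 2
fewest(3) = min(1+fewest(2)=1+2=3) = 3
fewest(4) = min(1+fewest(3)=1+3=4) = 4
fewest(5) = min(1+fewest(4)=1+4=5) = 5
fewest(6) = min(1+fewest(5)=1+5=6, 1+fewest(0)=1+0=1) = 1
fewest(7) = min(1+fewest(6)=1+1=2, 1+fewest(1)=1+1=2) = 2
fewest(8) = min(1+fewest(7)=1+2=3, 1+fewest(2)=1+2=3, 1+fewest(0)=1+0=1) = 1
fewest(9) = min(1+fewest(8)=1+1=2, 1+fewest(3)=1+3=4, 1+fewest(1)=1+1=2) = 2
fewest(10) = min(1+fewest(9)=1+2=3, 1+fewest(4)=1+4=5, 1+fewest(2)=1+2=3) = 3
fewest(11) = min(1+fewest(10)=1+3=4, 1+fewest(5)=1+5=6, 1+fewest(3)=1+3=4) = 4
fewest(12) = min(1+fewest(11)=1+4=5, 1+fewest(6)=1+1=2, 1+fewest(4)=1+4=5) = 2
fewest(13) = min(1+fewest(12)=1+2=3, 1+fewest(7)=1+2=3, 1+fewest(5)=1+5=6) = 3
fewest(14) = min(1+fewest(13)=1+3=4, 1+fewest(8)=1+1=2, 1+fewest(6)=1+1=2) = 2
fewest(15) = min(1+fewest(14)=1+2=3, 1+fewest(9)=1+2=3, 1+fewest(7)=1+2=3) = 3
fewest(16) = min(1+fewest(15)=1+3=4, 1+fewest(10)=1+3=4, 1+fewest(8)=1+1=2) = 2
fewest(17) = min(1+fewest(16)=1+2=3, 1+fewest(11)=1+4=5, 1+fewest(9)=1+2=3) = 3
fewest(18) = min(1+fewest(17)=1+3=4, 1+fewest(12)=1+2=3, 1+fewest(10)=1+3=4) = 3
fewest(19) = min(1+fewest(18)=1+3=4, 1+fewest(13)=1+3=4, 1+fewest(11)=1+4=5) = 4
fewest(20) = min(1+fewest(19)=1+4=5, 1+fewest(14)=1+2=3, 1+fewest(12)=1+2=3) = 3
fewest(21) = min(1+fewest(20)=1+3=4, 1+fewest(15)=1+3=4, 1+fewest(13)=1+3=4) = 4
fewest(22) = min(1+fewest(21)=1+4=5, 1+fewest(16)=1+2=3, 1+fewest(14)=1+2=3) = 3
fewest(23) = min(1+fewest(22)=1+3=4, 1+fewest(17)=1+3=4, 1+fewest(15)=1+3=4) = 4
fewest(24) = min(1+fewest(23)=1+4=5, 1+fewest(18)=1+3=4, 1+fewest(16)=1+2=3) = 3
fewest(25) = min(1+fewest(24)=1+3=4, 1+fewest(19)=1+4=5, 1+fewest(17)=1+3=4) = 4
fewest(26) = min(1+fewest(25)=1+4=5, 1+fewest(20)=1+3=4, 1+fewest(18)=1+3=4) = 4
fewest(27) = min(1+fewest(26)=1+4=5, 1+fewest(21)=1+4=5, 1+fewest(19)=1+4=5) = 5
fewest(28) = min(1+fewest(27)=1+5=6, 1+fewest(22)=1+3=4, 1+fewest(20)=1+3=4) = 4
fewest(29) = min(1+fewest(28)=1+4=5, 1+fewest(23)=1+4=5, 1+fewest(21)=1+4=5) = 5
fewest(30) = min(1+fewest(29)=1+5=6, 1+fewest(24)=1+3=4, 1+fewest(22)=1+3=4) = 4
fewest(31) = min(1+fewest(30)=1+4=5, 1+fewest(25)=1+4=5, 1+fewest(23)=1+4=5) = 5
fewest(32) = min(1+fewest(31)=1+5=6, 1+fewest(26)=1+4=5, 1+fewest(24)=1+3=4) = 4
fewest(33) = min(1+fewest(32)=1+4=5, 1+fewest(27)=1+5=6, 1+fewest(25)=1+4=5) = 5
fewest(34) = min(1+fewest(33)=1+5=6, 1+fewest(28)=1+4=5, 1+fewest(26)=1+4=5) = 5
fewest(35) = min(1+fewest(34)=1+5=6, 1+fewest(29)=1+5=6, 1+fewest(27)=1+5=6) = 6

6


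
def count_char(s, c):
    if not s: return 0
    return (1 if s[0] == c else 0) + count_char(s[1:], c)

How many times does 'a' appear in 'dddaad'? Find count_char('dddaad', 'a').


s[0]='d' != 'a' -> 0
s[0]='d' != 'a' -> 0
s[0]='d' != 'a' -> 0
s[0]='a' == 'a' -> 1
s[0]='a' == 'a' -> 1
s[0]='d' != 'a' -> 0
Sum: 0 + 0 + 0 + 1 + 1 + 0 = 2

2


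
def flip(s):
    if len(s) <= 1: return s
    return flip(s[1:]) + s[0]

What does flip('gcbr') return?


flip('gcbr') = flip('cbr') + 'g'
flip('cbr') = flip('br') + 'c'
flip('br') = flip('r') + 'b'
flip('r') = 'r'  (base case)
Concatenating: 'r' + 'b' + 'c' + 'g' = 'rbcg'

rbcg


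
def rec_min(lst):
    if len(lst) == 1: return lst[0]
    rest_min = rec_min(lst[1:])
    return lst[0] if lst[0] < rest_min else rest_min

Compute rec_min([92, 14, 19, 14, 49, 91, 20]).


rec_min([92, 14, 19, 14, 49, 91, 20]): compare 92 with rec_min([14, 19, 14, 49, 91, 20])
rec_min([14, 19, 14, 49, 91, 20]): compare 14 with rec_min([19, 14, 49, 91, 20])
rec_min([19, 14, 49, 91, 20]): compare 19 with rec_min([14, 49, 91, 20])
rec_min([14, 49, 91, 20]): compare 14 with rec_min([49, 91, 20])
rec_min([49, 91, 20]): compare 49 with rec_min([91, 20])
rec_min([91, 20]): compare 91 with rec_min([20])
rec_min([20]) = 20  (base case)
Compare 91 with 20 -> 20
Compare 49 with 20 -> 20
Compare 14 with 20 -> 14
Compare 19 with 14 -> 14
Compare 14 with 14 -> 14
Compare 92 with 14 -> 14

14


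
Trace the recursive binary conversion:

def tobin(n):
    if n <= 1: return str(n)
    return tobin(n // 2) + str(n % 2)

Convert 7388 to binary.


tobin(7388) = tobin(3694) + '0'
tobin(3694) = tobin(1847) + '0'
tobin(1847) = tobin(923) + '1'
tobin(923) = tobin(461) + '1'
tobin(461) = tobin(230) + '1'
tobin(230) = tobin(115) + '0'
tobin(115) = tobin(57) + '1'
tobin(57) = tobin(28) + '1'
tobin(28) = tobin(14) + '0'
tobin(14) = tobin(7) + '0'
tobin(7) = tobin(3) + '1'
tobin(3) = tobin(1) + '1'
tobin(1) = '1'  (base case)
Concatenating: '1' + '1' + '1' + '0' + '0' + '1' + '1' + '0' + '1' + '1' + '1' + '0' + '0' = '1110011011100'

1110011011100


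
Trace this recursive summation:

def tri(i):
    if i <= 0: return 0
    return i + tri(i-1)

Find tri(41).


tri(41)
= 41 + 40 + 39 + 38 + 37 + 36 + 35 + 34 + 33 + 32 + 31 + 30 + 29 + 28 + 27 + 26 + 25 + 24 + 23 + 22 + 21 + 20 + 19 + 18 + 17 + 16 + 15 + 14 + 13 + 12 + 11 + 10 + 9 + 8 + 7 + 6 + 5 + 4 + 3 + 2 + 1 + tri(0)
= 41 + 40 + 39 + 38 + 37 + 36 + 35 + 34 + 33 + 32 + 31 + 30 + 29 + 28 + 27 + 26 + 25 + 24 + 23 + 22 + 21 + 20 + 19 + 18 + 17 + 16 + 15 + 14 + 13 + 12 + 11 + 10 + 9 + 8 + 7 + 6 + 5 + 4 + 3 + 2 + 1 + 0
= 861

861


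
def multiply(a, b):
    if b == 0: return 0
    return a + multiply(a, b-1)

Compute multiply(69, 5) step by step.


multiply(69, 5) = 69 + multiply(69, 4)
multiply(69, 4) = 69 + multiply(69, 3)
multiply(69, 3) = 69 + multiply(69, 2)
multiply(69, 2) = 69 + multiply(69, 1)
multiply(69, 1) = 69 + multiply(69, 0)
multiply(69, 0) = 0  (base case)
Total: 69 + 69 + 69 + 69 + 69 + 0 = 345

345


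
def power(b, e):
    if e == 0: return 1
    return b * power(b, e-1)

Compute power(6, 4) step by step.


power(6, 4)
= 6 * power(6, 3)
= 6 * 6 * power(6, 2)
= 6 * 6 * 6 * power(6, 1)
= 6 * 6 * 6 * 6 * power(6, 0)
= 6 * 6 * 6 * 6 * 1
= 1296

1296


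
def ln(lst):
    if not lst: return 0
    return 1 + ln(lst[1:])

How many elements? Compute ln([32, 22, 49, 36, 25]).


ln([32, 22, 49, 36, 25]) = 1 + ln([22, 49, 36, 25])
ln([22, 49, 36, 25]) = 1 + ln([49, 36, 25])
ln([49, 36, 25]) = 1 + ln([36, 25])
ln([36, 25]) = 1 + ln([25])
ln([25]) = 1 + ln([])
ln([]) = 0  (base case)
Unwinding: 1 + 1 + 1 + 1 + 1 + 0 = 5

5


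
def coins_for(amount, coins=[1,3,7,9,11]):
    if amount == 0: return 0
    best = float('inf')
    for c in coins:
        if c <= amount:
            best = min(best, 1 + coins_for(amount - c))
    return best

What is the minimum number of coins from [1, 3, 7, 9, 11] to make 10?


Building up with DP:
coins_for(0) = 0
coins_for(1) = min(1+coins_for(0)=1+0=1) = 1
coins_for(2) = min(1+coins_for(1)=1+1=2) = 2
coins_for(3) = min(1+coins_for(2)=1+2=3, 1+coins_for(0)=1+0=1) = 1
coins_for(4) = min(1+coins_for(3)=1+1=2, 1+coins_for(1)=1+1=2) = 2
coins_for(5) = min(1+coins_for(4)=1+2=3, 1+coins_for(2)=1+2=3) = 3
coins_for(6) = min(1+coins_for(5)=1+3=4, 1+coins_for(3)=1+1=2) = 2
coins_for(7) = min(1+coins_for(6)=1+2=3, 1+coins_for(4)=1+2=3, 1+coins_for(0)=1+0=1) = 1
coins_for(8) = min(1+coins_for(7)=1+1=2, 1+coins_for(5)=1+3=4, 1+coins_for(1)=1+1=2) = 2
coins_for(9) = min(1+coins_for(8)=1+2=3, 1+coins_for(6)=1+2=3, 1+coins_for(2)=1+2=3, 1+coins_for(0)=1+0=1) = 1
coins_for(10) = min(1+coins_for(9)=1+1=2, 1+coins_for(7)=1+1=2, 1+coins_for(3)=1+1=2, 1+coins_for(1)=1+1=2) = 2

2


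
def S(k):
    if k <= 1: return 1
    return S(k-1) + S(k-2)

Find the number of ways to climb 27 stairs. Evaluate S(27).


Building up from base cases:
S(0) = 1
S(1) = 1
S(2) = S(1) + S(0) = 1 + 1 = 2
S(3) = S(2) + S(1) = 2 + 1 = 3
S(4) = S(3) + S(2) = 3 + 2 = 5
S(5) = S(4) + S(3) = 5 + 3 = 8
S(6) = S(5) + S(4) = 8 + 5 = 13
S(7) = S(6) + S(5) = 13 + 8 = 21
S(8) = S(7) + S(6) = 21 + 13 = 34
S(9) = S(8) + S(7) = 34 + 21 = 55
S(10) = S(9) + S(8) = 55 + 34 = 89
S(11) = S(10) + S(9) = 89 + 55 = 144
S(12) = S(11) + S(10) = 144 + 89 = 233
S(13) = S(12) + S(11) = 233 + 144 = 377
S(14) = S(13) + S(12) = 377 + 233 = 610
S(15) = S(14) + S(13) = 610 + 377 = 987
S(16) = S(15) + S(14) = 987 + 610 = 1597
S(17) = S(16) + S(15) = 1597 + 987 = 2584
S(18) = S(17) + S(16) = 2584 + 1597 = 4181
S(19) = S(18) + S(17) = 4181 + 2584 = 6765
S(20) = S(19) + S(18) = 6765 + 4181 = 10946
S(21) = S(20) + S(19) = 10946 + 6765 = 17711
S(22) = S(21) + S(20) = 17711 + 10946 = 28657
S(23) = S(22) + S(21) = 28657 + 17711 = 46368
S(24) = S(23) + S(22) = 46368 + 28657 = 75025
S(25) = S(24) + S(23) = 75025 + 46368 = 121393
S(26) = S(25) + S(24) = 121393 + 75025 = 196418
S(27) = S(26) + S(25) = 196418 + 121393 = 317811

317811


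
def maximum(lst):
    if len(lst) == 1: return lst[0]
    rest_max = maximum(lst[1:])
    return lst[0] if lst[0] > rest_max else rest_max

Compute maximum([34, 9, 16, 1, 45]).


maximum([34, 9, 16, 1, 45]): compare 34 with maximum([9, 16, 1, 45])
maximum([9, 16, 1, 45]): compare 9 with maximum([16, 1, 45])
maximum([16, 1, 45]): compare 16 with maximum([1, 45])
maximum([1, 45]): compare 1 with maximum([45])
maximum([45]) = 45  (base case)
Compare 1 with 45 -> 45
Compare 16 with 45 -> 45
Compare 9 with 45 -> 45
Compare 34 with 45 -> 45

45


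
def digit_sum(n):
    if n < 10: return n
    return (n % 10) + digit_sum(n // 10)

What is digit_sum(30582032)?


digit_sum(30582032) = 2 + digit_sum(3058203)
digit_sum(3058203) = 3 + digit_sum(305820)
digit_sum(305820) = 0 + digit_sum(30582)
digit_sum(30582) = 2 + digit_sum(3058)
digit_sum(3058) = 8 + digit_sum(305)
digit_sum(305) = 5 + digit_sum(30)
digit_sum(30) = 0 + digit_sum(3)
digit_sum(3) = 3  (base case)
Total: 2 + 3 + 0 + 2 + 8 + 5 + 0 + 3 = 23

23


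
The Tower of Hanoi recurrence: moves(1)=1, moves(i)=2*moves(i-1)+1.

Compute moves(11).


moves(11) = 2 * moves(10) + 1
moves(10) = 2 * moves(9) + 1
moves(9) = 2 * moves(8) + 1
moves(8) = 2 * moves(7) + 1
moves(7) = 2 * moves(6) + 1
moves(6) = 2 * moves(5) + 1
moves(5) = 2 * moves(4) + 1
moves(4) = 2 * moves(3) + 1
moves(3) = 2 * moves(2) + 1
moves(2) = 2 * moves(1) + 1
moves(1) = 1  (base case)
moves(2) = 2 * 1 + 1 = 3
moves(3) = 2 * 3 + 1 = 7
moves(4) = 2 * 7 + 1 = 15
moves(5) = 2 * 15 + 1 = 31
moves(6) = 2 * 31 + 1 = 63
moves(7) = 2 * 63 + 1 = 127
moves(8) = 2 * 127 + 1 = 255
moves(9) = 2 * 255 + 1 = 511
moves(10) = 2 * 511 + 1 = 1023
moves(11) = 2 * 1023 + 1 = 2047

2047


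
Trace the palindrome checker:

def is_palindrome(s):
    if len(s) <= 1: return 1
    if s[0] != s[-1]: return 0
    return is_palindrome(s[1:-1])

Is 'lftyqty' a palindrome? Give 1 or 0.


is_palindrome('lftyqty'): s[0]='l' != s[-1]='y' -> return 0
Result: 0 (not a palindrome)

0


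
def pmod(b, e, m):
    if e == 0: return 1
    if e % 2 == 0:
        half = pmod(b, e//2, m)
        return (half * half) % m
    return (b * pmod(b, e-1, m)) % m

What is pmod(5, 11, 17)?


pmod(5, 11, 17): e is odd, compute pmod(5, 10, 17)
  pmod(5, 10, 17): e is even, compute pmod(5, 5, 17)
    pmod(5, 5, 17): e is odd, compute pmod(5, 4, 17)
      pmod(5, 4, 17): e is even, compute pmod(5, 2, 17)
        pmod(5, 2, 17): e is even, compute pmod(5, 1, 17)
          pmod(5, 1, 17): e is odd, compute pmod(5, 0, 17)
          pmod(5, 0, 17) = 1
          (5 * 1) % 17 = 5
        half=5, (5*5) % 17 = 8
      half=8, (8*8) % 17 = 13
    (5 * 13) % 17 = 14
  half=14, (14*14) % 17 = 9
(5 * 9) % 17 = 11

11


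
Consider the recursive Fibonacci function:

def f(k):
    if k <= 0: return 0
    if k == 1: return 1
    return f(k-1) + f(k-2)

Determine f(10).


Computing f(10) bottom-up:
f(0) = 0
f(1) = 1
f(2) = f(1) + f(0) = 1 + 0 = 1
f(3) = f(2) + f(1) = 1 + 1 = 2
f(4) = f(3) + f(2) = 2 + 1 = 3
f(5) = f(4) + f(3) = 3 + 2 = 5
f(6) = f(5) + f(4) = 5 + 3 = 8
f(7) = f(6) + f(5) = 8 + 5 = 13
f(8) = f(7) + f(6) = 13 + 8 = 21
f(9) = f(8) + f(7) = 21 + 13 = 34
f(10) = f(9) + f(8) = 34 + 21 = 55

55


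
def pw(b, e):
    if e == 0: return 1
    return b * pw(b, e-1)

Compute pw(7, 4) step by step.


pw(7, 4)
= 7 * pw(7, 3)
= 7 * 7 * pw(7, 2)
= 7 * 7 * 7 * pw(7, 1)
= 7 * 7 * 7 * 7 * pw(7, 0)
= 7 * 7 * 7 * 7 * 1
= 2401

2401


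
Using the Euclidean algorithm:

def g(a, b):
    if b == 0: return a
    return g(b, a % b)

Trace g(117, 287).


g(117, 287) = g(287, 117)
g(287, 117) = g(117, 53)
g(117, 53) = g(53, 11)
g(53, 11) = g(11, 9)
g(11, 9) = g(9, 2)
g(9, 2) = g(2, 1)
g(2, 1) = g(1, 0)
g(1, 0) = 1  (base case)

1


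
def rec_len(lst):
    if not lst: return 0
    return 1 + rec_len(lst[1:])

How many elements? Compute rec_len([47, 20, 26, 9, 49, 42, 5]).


rec_len([47, 20, 26, 9, 49, 42, 5]) = 1 + rec_len([20, 26, 9, 49, 42, 5])
rec_len([20, 26, 9, 49, 42, 5]) = 1 + rec_len([26, 9, 49, 42, 5])
rec_len([26, 9, 49, 42, 5]) = 1 + rec_len([9, 49, 42, 5])
rec_len([9, 49, 42, 5]) = 1 + rec_len([49, 42, 5])
rec_len([49, 42, 5]) = 1 + rec_len([42, 5])
rec_len([42, 5]) = 1 + rec_len([5])
rec_len([5]) = 1 + rec_len([])
rec_len([]) = 0  (base case)
Unwinding: 1 + 1 + 1 + 1 + 1 + 1 + 1 + 0 = 7

7


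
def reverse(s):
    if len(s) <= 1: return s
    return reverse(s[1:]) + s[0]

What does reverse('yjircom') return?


reverse('yjircom') = reverse('jircom') + 'y'
reverse('jircom') = reverse('ircom') + 'j'
reverse('ircom') = reverse('rcom') + 'i'
reverse('rcom') = reverse('com') + 'r'
reverse('com') = reverse('om') + 'c'
reverse('om') = reverse('m') + 'o'
reverse('m') = 'm'  (base case)
Concatenating: 'm' + 'o' + 'c' + 'r' + 'i' + 'j' + 'y' = 'mocrijy'

mocrijy


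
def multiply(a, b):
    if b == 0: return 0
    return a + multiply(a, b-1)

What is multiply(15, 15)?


multiply(15, 15) = 15 + multiply(15, 14)
multiply(15, 14) = 15 + multiply(15, 13)
multiply(15, 13) = 15 + multiply(15, 12)
multiply(15, 12) = 15 + multiply(15, 11)
multiply(15, 11) = 15 + multiply(15, 10)
multiply(15, 10) = 15 + multiply(15, 9)
multiply(15, 9) = 15 + multiply(15, 8)
multiply(15, 8) = 15 + multiply(15, 7)
multiply(15, 7) = 15 + multiply(15, 6)
multiply(15, 6) = 15 + multiply(15, 5)
multiply(15, 5) = 15 + multiply(15, 4)
multiply(15, 4) = 15 + multiply(15, 3)
multiply(15, 3) = 15 + multiply(15, 2)
multiply(15, 2) = 15 + multiply(15, 1)
multiply(15, 1) = 15 + multiply(15, 0)
multiply(15, 0) = 0  (base case)
Total: 15 + 15 + 15 + 15 + 15 + 15 + 15 + 15 + 15 + 15 + 15 + 15 + 15 + 15 + 15 + 0 = 225

225


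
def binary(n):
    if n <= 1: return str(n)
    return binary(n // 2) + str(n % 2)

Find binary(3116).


binary(3116) = binary(1558) + '0'
binary(1558) = binary(779) + '0'
binary(779) = binary(389) + '1'
binary(389) = binary(194) + '1'
binary(194) = binary(97) + '0'
binary(97) = binary(48) + '1'
binary(48) = binary(24) + '0'
binary(24) = binary(12) + '0'
binary(12) = binary(6) + '0'
binary(6) = binary(3) + '0'
binary(3) = binary(1) + '1'
binary(1) = '1'  (base case)
Concatenating: '1' + '1' + '0' + '0' + '0' + '0' + '1' + '0' + '1' + '1' + '0' + '0' = '110000101100'

110000101100


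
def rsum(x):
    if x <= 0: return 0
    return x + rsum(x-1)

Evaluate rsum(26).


rsum(26)
= 26 + 25 + 24 + 23 + 22 + 21 + 20 + 19 + 18 + 17 + 16 + 15 + 14 + 13 + 12 + 11 + 10 + 9 + 8 + 7 + 6 + 5 + 4 + 3 + 2 + 1 + rsum(0)
= 26 + 25 + 24 + 23 + 22 + 21 + 20 + 19 + 18 + 17 + 16 + 15 + 14 + 13 + 12 + 11 + 10 + 9 + 8 + 7 + 6 + 5 + 4 + 3 + 2 + 1 + 0
= 351

351


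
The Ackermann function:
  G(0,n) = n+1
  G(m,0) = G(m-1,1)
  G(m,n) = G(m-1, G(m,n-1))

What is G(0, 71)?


G(0, 71) = 72
Result: G(0, 71) = 72

72


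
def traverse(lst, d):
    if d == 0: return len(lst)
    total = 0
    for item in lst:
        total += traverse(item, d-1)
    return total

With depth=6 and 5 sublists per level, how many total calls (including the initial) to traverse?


At depth 0 (root): 1 call
At depth 1: each of 1 parents calls traverse on 5 children = 5 calls
At depth 2: each of 5 parents calls traverse on 5 children = 25 calls
At depth 3: each of 25 parents calls traverse on 5 children = 125 calls
At depth 4: each of 125 parents calls traverse on 5 children = 625 calls
At depth 5: each of 625 parents calls traverse on 5 children = 3125 calls
At depth 6: each of 3125 parents calls traverse on 5 children = 15625 calls
Total: 1 + 5 + 25 + 125 + 625 + 3125 + 15625 = 19531

19531


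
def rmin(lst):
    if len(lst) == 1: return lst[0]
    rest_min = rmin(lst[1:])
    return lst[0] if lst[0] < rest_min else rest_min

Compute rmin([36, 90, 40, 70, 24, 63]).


rmin([36, 90, 40, 70, 24, 63]): compare 36 with rmin([90, 40, 70, 24, 63])
rmin([90, 40, 70, 24, 63]): compare 90 with rmin([40, 70, 24, 63])
rmin([40, 70, 24, 63]): compare 40 with rmin([70, 24, 63])
rmin([70, 24, 63]): compare 70 with rmin([24, 63])
rmin([24, 63]): compare 24 with rmin([63])
rmin([63]) = 63  (base case)
Compare 24 with 63 -> 24
Compare 70 with 24 -> 24
Compare 40 with 24 -> 24
Compare 90 with 24 -> 24
Compare 36 with 24 -> 24

24


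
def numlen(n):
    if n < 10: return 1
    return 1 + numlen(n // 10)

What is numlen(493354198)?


numlen(493354198) = 1 + numlen(49335419)
numlen(49335419) = 1 + numlen(4933541)
numlen(4933541) = 1 + numlen(493354)
numlen(493354) = 1 + numlen(49335)
numlen(49335) = 1 + numlen(4933)
numlen(4933) = 1 + numlen(493)
numlen(493) = 1 + numlen(49)
numlen(49) = 1 + numlen(4)
numlen(4) = 1  (base case: 4 < 10)
Unwinding: 1 + 1 + 1 + 1 + 1 + 1 + 1 + 1 + 1 = 9

9


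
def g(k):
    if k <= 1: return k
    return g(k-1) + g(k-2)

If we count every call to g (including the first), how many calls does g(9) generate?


Let C(n) = total calls for g(n)
C(0) = 1, C(1) = 1
C(2) = 1 + C(1) + C(0) = 1 + 1 + 1 = 3
C(3) = 1 + C(2) + C(1) = 1 + 3 + 1 = 5
C(4) = 1 + C(3) + C(2) = 1 + 5 + 3 = 9
C(5) = 1 + C(4) + C(3) = 1 + 9 + 5 = 15
C(6) = 1 + C(5) + C(4) = 1 + 15 + 9 = 25
C(7) = 1 + C(6) + C(5) = 1 + 25 + 15 = 41
C(8) = 1 + C(7) + C(6) = 1 + 41 + 25 = 67
C(9) = 1 + C(8) + C(7) = 1 + 67 + 41 = 109

109


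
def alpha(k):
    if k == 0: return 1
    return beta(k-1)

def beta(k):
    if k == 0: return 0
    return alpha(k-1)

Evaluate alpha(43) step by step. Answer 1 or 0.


alpha(43) = beta(42)
beta(42) = alpha(41)
alpha(41) = beta(40)
beta(40) = alpha(39)
alpha(39) = beta(38)
beta(38) = alpha(37)
alpha(37) = beta(36)
beta(36) = alpha(35)
alpha(35) = beta(34)
beta(34) = alpha(33)
alpha(33) = beta(32)
beta(32) = alpha(31)
alpha(31) = beta(30)
beta(30) = alpha(29)
alpha(29) = beta(28)
beta(28) = alpha(27)
alpha(27) = beta(26)
beta(26) = alpha(25)
alpha(25) = beta(24)
beta(24) = alpha(23)
alpha(23) = beta(22)
beta(22) = alpha(21)
alpha(21) = beta(20)
beta(20) = alpha(19)
alpha(19) = beta(18)
beta(18) = alpha(17)
alpha(17) = beta(16)
beta(16) = alpha(15)
alpha(15) = beta(14)
beta(14) = alpha(13)
alpha(13) = beta(12)
beta(12) = alpha(11)
alpha(11) = beta(10)
beta(10) = alpha(9)
alpha(9) = beta(8)
beta(8) = alpha(7)
alpha(7) = beta(6)
beta(6) = alpha(5)
alpha(5) = beta(4)
beta(4) = alpha(3)
alpha(3) = beta(2)
beta(2) = alpha(1)
alpha(1) = beta(0)
beta(0) = 0  (base case)
Result: 0

0


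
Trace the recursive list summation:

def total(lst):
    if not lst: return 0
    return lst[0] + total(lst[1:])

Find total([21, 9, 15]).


total([21, 9, 15]) = 21 + total([9, 15])
total([9, 15]) = 9 + total([15])
total([15]) = 15 + total([])
total([]) = 0  (base case)
Total: 21 + 9 + 15 + 0 = 45

45


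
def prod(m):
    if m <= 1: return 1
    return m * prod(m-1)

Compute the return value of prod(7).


prod(7)
= 7 * prod(6)
= 7 * 6 * prod(5)
= 7 * 6 * 5 * prod(4)
= 7 * 6 * 5 * 4 * prod(3)
= 7 * 6 * 5 * 4 * 3 * prod(2)
= 7 * 6 * 5 * 4 * 3 * 2 * prod(1)
= 7 * 6 * 5 * 4 * 3 * 2 * 1
= 5040

5040


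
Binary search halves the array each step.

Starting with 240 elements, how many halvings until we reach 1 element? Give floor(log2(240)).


240 / 2 = 120
120 / 2 = 60
60 / 2 = 30
30 / 2 = 15
15 / 2 = 7
7 / 2 = 3
3 / 2 = 1
Reached 1 after 7 halvings

7


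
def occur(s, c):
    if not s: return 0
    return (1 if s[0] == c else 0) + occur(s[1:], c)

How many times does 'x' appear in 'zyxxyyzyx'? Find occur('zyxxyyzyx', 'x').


s[0]='z' != 'x' -> 0
s[0]='y' != 'x' -> 0
s[0]='x' == 'x' -> 1
s[0]='x' == 'x' -> 1
s[0]='y' != 'x' -> 0
s[0]='y' != 'x' -> 0
s[0]='z' != 'x' -> 0
s[0]='y' != 'x' -> 0
s[0]='x' == 'x' -> 1
Sum: 0 + 0 + 1 + 1 + 0 + 0 + 0 + 0 + 1 = 3

3


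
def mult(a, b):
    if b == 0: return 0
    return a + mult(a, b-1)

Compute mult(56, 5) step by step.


mult(56, 5) = 56 + mult(56, 4)
mult(56, 4) = 56 + mult(56, 3)
mult(56, 3) = 56 + mult(56, 2)
mult(56, 2) = 56 + mult(56, 1)
mult(56, 1) = 56 + mult(56, 0)
mult(56, 0) = 0  (base case)
Total: 56 + 56 + 56 + 56 + 56 + 0 = 280

280


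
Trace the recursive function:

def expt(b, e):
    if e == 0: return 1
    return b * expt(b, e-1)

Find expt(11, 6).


expt(11, 6)
= 11 * expt(11, 5)
= 11 * 11 * expt(11, 4)
= 11 * 11 * 11 * expt(11, 3)
= 11 * 11 * 11 * 11 * expt(11, 2)
= 11 * 11 * 11 * 11 * 11 * expt(11, 1)
= 11 * 11 * 11 * 11 * 11 * 11 * expt(11, 0)
= 11 * 11 * 11 * 11 * 11 * 11 * 1
= 1771561

1771561


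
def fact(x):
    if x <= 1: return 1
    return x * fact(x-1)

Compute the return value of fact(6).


fact(6)
= 6 * fact(5)
= 6 * 5 * fact(4)
= 6 * 5 * 4 * fact(3)
= 6 * 5 * 4 * 3 * fact(2)
= 6 * 5 * 4 * 3 * 2 * fact(1)
= 6 * 5 * 4 * 3 * 2 * 1
= 720

720


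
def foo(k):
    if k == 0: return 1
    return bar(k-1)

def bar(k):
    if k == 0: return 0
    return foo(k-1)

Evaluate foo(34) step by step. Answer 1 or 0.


foo(34) = bar(33)
bar(33) = foo(32)
foo(32) = bar(31)
bar(31) = foo(30)
foo(30) = bar(29)
bar(29) = foo(28)
foo(28) = bar(27)
bar(27) = foo(26)
foo(26) = bar(25)
bar(25) = foo(24)
foo(24) = bar(23)
bar(23) = foo(22)
foo(22) = bar(21)
bar(21) = foo(20)
foo(20) = bar(19)
bar(19) = foo(18)
foo(18) = bar(17)
bar(17) = foo(16)
foo(16) = bar(15)
bar(15) = foo(14)
foo(14) = bar(13)
bar(13) = foo(12)
foo(12) = bar(11)
bar(11) = foo(10)
foo(10) = bar(9)
bar(9) = foo(8)
foo(8) = bar(7)
bar(7) = foo(6)
foo(6) = bar(5)
bar(5) = foo(4)
foo(4) = bar(3)
bar(3) = foo(2)
foo(2) = bar(1)
bar(1) = foo(0)
foo(0) = 1  (base case)
Result: 1

1


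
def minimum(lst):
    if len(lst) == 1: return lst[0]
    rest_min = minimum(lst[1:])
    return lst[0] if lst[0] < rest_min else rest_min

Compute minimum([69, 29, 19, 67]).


minimum([69, 29, 19, 67]): compare 69 with minimum([29, 19, 67])
minimum([29, 19, 67]): compare 29 with minimum([19, 67])
minimum([19, 67]): compare 19 with minimum([67])
minimum([67]) = 67  (base case)
Compare 19 with 67 -> 19
Compare 29 with 19 -> 19
Compare 69 with 19 -> 19

19


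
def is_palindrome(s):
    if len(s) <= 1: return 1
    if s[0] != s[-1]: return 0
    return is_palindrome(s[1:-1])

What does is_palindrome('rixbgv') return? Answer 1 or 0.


is_palindrome('rixbgv'): s[0]='r' != s[-1]='v' -> return 0
Result: 0 (not a palindrome)

0


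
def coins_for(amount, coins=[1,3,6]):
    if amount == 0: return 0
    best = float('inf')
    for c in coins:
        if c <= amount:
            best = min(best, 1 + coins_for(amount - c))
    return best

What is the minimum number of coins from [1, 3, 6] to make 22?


Building up with DP:
coins_for(0) = 0
coins_for(1) = min(1+coins_for(0)=1+0=1) = 1
coins_for(2) = min(1+coins_for(1)=1+1=2) = 2
coins_for(3) = min(1+coins_for(2)=1+2=3, 1+coins_for(0)=1+0=1) = 1
coins_for(4) = min(1+coins_for(3)=1+1=2, 1+coins_for(1)=1+1=2) = 2
coins_for(5) = min(1+coins_for(4)=1+2=3, 1+coins_for(2)=1+2=3) = 3
coins_for(6) = min(1+coins_for(5)=1+3=4, 1+coins_for(3)=1+1=2, 1+coins_for(0)=1+0=1) = 1
coins_for(7) = min(1+coins_for(6)=1+1=2, 1+coins_for(4)=1+2=3, 1+coins_for(1)=1+1=2) = 2
coins_for(8) = min(1+coins_for(7)=1+2=3, 1+coins_for(5)=1+3=4, 1+coins_for(2)=1+2=3) = 3
coins_for(9) = min(1+coins_for(8)=1+3=4, 1+coins_for(6)=1+1=2, 1+coins_for(3)=1+1=2) = 2
coins_for(10) = min(1+coins_for(9)=1+2=3, 1+coins_for(7)=1+2=3, 1+coins_for(4)=1+2=3) = 3
coins_for(11) = min(1+coins_for(10)=1+3=4, 1+coins_for(8)=1+3=4, 1+coins_for(5)=1+3=4) = 4
coins_for(12) = min(1+coins_for(11)=1+4=5, 1+coins_for(9)=1+2=3, 1+coins_for(6)=1+1=2) = 2
coins_for(13) = min(1+coins_for(12)=1+2=3, 1+coins_for(10)=1+3=4, 1+coins_for(7)=1+2=3) = 3
coins_for(14) = min(1+coins_for(13)=1+3=4, 1+coins_for(11)=1+4=5, 1+coins_for(8)=1+3=4) = 4
coins_for(15) = min(1+coins_for(14)=1+4=5, 1+coins_for(12)=1+2=3, 1+coins_for(9)=1+2=3) = 3
coins_for(16) = min(1+coins_for(15)=1+3=4, 1+coins_for(13)=1+3=4, 1+coins_for(10)=1+3=4) = 4
coins_for(17) = min(1+coins_for(16)=1+4=5, 1+coins_for(14)=1+4=5, 1+coins_for(11)=1+4=5) = 5
coins_for(18) = min(1+coins_for(17)=1+5=6, 1+coins_for(15)=1+3=4, 1+coins_for(12)=1+2=3) = 3
coins_for(19) = min(1+coins_for(18)=1+3=4, 1+coins_for(16)=1+4=5, 1+coins_for(13)=1+3=4) = 4
coins_for(20) = min(1+coins_for(19)=1+4=5, 1+coins_for(17)=1+5=6, 1+coins_for(14)=1+4=5) = 5
coins_for(21) = min(1+coins_for(20)=1+5=6, 1+coins_for(18)=1+3=4, 1+coins_for(15)=1+3=4) = 4
coins_for(22) = min(1+coins_for(21)=1+4=5, 1+coins_for(19)=1+4=5, 1+coins_for(16)=1+4=5) = 5

5


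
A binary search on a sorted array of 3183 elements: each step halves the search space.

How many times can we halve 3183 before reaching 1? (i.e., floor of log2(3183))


3183 / 2 = 1591
1591 / 2 = 795
795 / 2 = 397
397 / 2 = 198
198 / 2 = 99
99 / 2 = 49
49 / 2 = 24
24 / 2 = 12
12 / 2 = 6
6 / 2 = 3
3 / 2 = 1
Reached 1 after 11 halvings

11


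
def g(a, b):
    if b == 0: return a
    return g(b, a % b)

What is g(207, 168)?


g(207, 168) = g(168, 39)
g(168, 39) = g(39, 12)
g(39, 12) = g(12, 3)
g(12, 3) = g(3, 0)
g(3, 0) = 3  (base case)

3


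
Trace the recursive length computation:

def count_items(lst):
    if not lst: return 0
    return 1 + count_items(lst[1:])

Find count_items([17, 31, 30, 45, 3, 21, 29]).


count_items([17, 31, 30, 45, 3, 21, 29]) = 1 + count_items([31, 30, 45, 3, 21, 29])
count_items([31, 30, 45, 3, 21, 29]) = 1 + count_items([30, 45, 3, 21, 29])
count_items([30, 45, 3, 21, 29]) = 1 + count_items([45, 3, 21, 29])
count_items([45, 3, 21, 29]) = 1 + count_items([3, 21, 29])
count_items([3, 21, 29]) = 1 + count_items([21, 29])
count_items([21, 29]) = 1 + count_items([29])
count_items([29]) = 1 + count_items([])
count_items([]) = 0  (base case)
Unwinding: 1 + 1 + 1 + 1 + 1 + 1 + 1 + 0 = 7

7


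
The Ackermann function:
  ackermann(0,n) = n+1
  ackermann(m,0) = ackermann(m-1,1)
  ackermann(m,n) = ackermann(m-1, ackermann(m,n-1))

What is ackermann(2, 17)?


ackermann(2, 17) = ackermann(1, ackermann(2, 16))
  ackermann(2, 16) = ackermann(1, ackermann(2, 15))
    ackermann(2, 15) = ackermann(1, ackermann(2, 14))
      ackermann(2, 14) = ackermann(1, ackermann(2, 13))
        ackermann(2, 13) = ackermann(1, ackermann(2, 12))
          ackermann(2, 12) = ackermann(1, ackermann(2, 11))
          ackermann(2, 11) = ackermann(1, ackermann(2, 10))
          ackermann(2, 10) = ackermann(1, ackermann(2, 9))
          ackermann(2, 9) = ackermann(1, ackermann(2, 8))
          ackermann(2, 8) = ackermann(1, ackermann(2, 7))
          ackermann(2, 7) = ackermann(1, ackermann(2, 6))
          ackermann(2, 6) = ackermann(1, ackermann(2, 5))
          ackermann(2, 5) = ackermann(1, ackermann(2, 4))
          ackermann(2, 4) = ackermann(1, ackermann(2, 3))
          ackermann(2, 3) = ackermann(1, ackermann(2, 2))
          ackermann(2, 2) = ackermann(1, ackermann(2, 1))
          ackermann(2, 1) = ackermann(1, ackermann(2, 0))
          ackermann(2, 0) = ackermann(1, 1)
          ackermann(1, 1) = ackermann(0, ackermann(1, 0))
          ackermann(1, 0) = ackermann(0, 1)
          ackermann(0, 1) = 2
            = ackermann(0, 2)
          ackermann(0, 2) = 3
            = ackermann(1, 3)
          ackermann(1, 3) = ackermann(0, ackermann(1, 2))
... (trace truncated)
Result: ackermann(2, 17) = 37

37


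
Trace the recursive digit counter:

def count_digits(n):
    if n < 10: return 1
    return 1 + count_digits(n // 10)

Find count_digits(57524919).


count_digits(57524919) = 1 + count_digits(5752491)
count_digits(5752491) = 1 + count_digits(575249)
count_digits(575249) = 1 + count_digits(57524)
count_digits(57524) = 1 + count_digits(5752)
count_digits(5752) = 1 + count_digits(575)
count_digits(575) = 1 + count_digits(57)
count_digits(57) = 1 + count_digits(5)
count_digits(5) = 1  (base case: 5 < 10)
Unwinding: 1 + 1 + 1 + 1 + 1 + 1 + 1 + 1 = 8

8


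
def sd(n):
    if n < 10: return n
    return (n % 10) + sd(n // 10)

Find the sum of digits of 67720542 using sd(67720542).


sd(67720542) = 2 + sd(6772054)
sd(6772054) = 4 + sd(677205)
sd(677205) = 5 + sd(67720)
sd(67720) = 0 + sd(6772)
sd(6772) = 2 + sd(677)
sd(677) = 7 + sd(67)
sd(67) = 7 + sd(6)
sd(6) = 6  (base case)
Total: 2 + 4 + 5 + 0 + 2 + 7 + 7 + 6 = 33

33


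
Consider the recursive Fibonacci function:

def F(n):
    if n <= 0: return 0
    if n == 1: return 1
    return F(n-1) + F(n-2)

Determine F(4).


Computing F(4) bottom-up:
F(0) = 0
F(1) = 1
F(2) = F(1) + F(0) = 1 + 0 = 1
F(3) = F(2) + F(1) = 1 + 1 = 2
F(4) = F(3) + F(2) = 2 + 1 = 3

3


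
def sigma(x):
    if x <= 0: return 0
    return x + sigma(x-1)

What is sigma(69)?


sigma(69)
= 69 + 68 + 67 + 66 + 65 + 64 + 63 + 62 + 61 + 60 + 59 + 58 + 57 + 56 + 55 + 54 + 53 + 52 + 51 + 50 + 49 + 48 + 47 + 46 + 45 + 44 + 43 + 42 + 41 + 40 + 39 + 38 + 37 + 36 + 35 + 34 + 33 + 32 + 31 + 30 + 29 + 28 + 27 + 26 + 25 + 24 + 23 + 22 + 21 + 20 + 19 + 18 + 17 + 16 + 15 + 14 + 13 + 12 + 11 + 10 + 9 + 8 + 7 + 6 + 5 + 4 + 3 + 2 + 1 + sigma(0)
= 69 + 68 + 67 + 66 + 65 + 64 + 63 + 62 + 61 + 60 + 59 + 58 + 57 + 56 + 55 + 54 + 53 + 52 + 51 + 50 + 49 + 48 + 47 + 46 + 45 + 44 + 43 + 42 + 41 + 40 + 39 + 38 + 37 + 36 + 35 + 34 + 33 + 32 + 31 + 30 + 29 + 28 + 27 + 26 + 25 + 24 + 23 + 22 + 21 + 20 + 19 + 18 + 17 + 16 + 15 + 14 + 13 + 12 + 11 + 10 + 9 + 8 + 7 + 6 + 5 + 4 + 3 + 2 + 1 + 0
= 2415

2415


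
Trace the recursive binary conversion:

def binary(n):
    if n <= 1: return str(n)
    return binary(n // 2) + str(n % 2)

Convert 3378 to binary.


binary(3378) = binary(1689) + '0'
binary(1689) = binary(844) + '1'
binary(844) = binary(422) + '0'
binary(422) = binary(211) + '0'
binary(211) = binary(105) + '1'
binary(105) = binary(52) + '1'
binary(52) = binary(26) + '0'
binary(26) = binary(13) + '0'
binary(13) = binary(6) + '1'
binary(6) = binary(3) + '0'
binary(3) = binary(1) + '1'
binary(1) = '1'  (base case)
Concatenating: '1' + '1' + '0' + '1' + '0' + '0' + '1' + '1' + '0' + '0' + '1' + '0' = '110100110010'

110100110010


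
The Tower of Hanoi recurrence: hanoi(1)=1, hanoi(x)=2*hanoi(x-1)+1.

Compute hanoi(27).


hanoi(27) = 2 * hanoi(26) + 1
hanoi(26) = 2 * hanoi(25) + 1
hanoi(25) = 2 * hanoi(24) + 1
hanoi(24) = 2 * hanoi(23) + 1
hanoi(23) = 2 * hanoi(22) + 1
hanoi(22) = 2 * hanoi(21) + 1
hanoi(21) = 2 * hanoi(20) + 1
hanoi(20) = 2 * hanoi(19) + 1
hanoi(19) = 2 * hanoi(18) + 1
hanoi(18) = 2 * hanoi(17) + 1
hanoi(17) = 2 * hanoi(16) + 1
hanoi(16) = 2 * hanoi(15) + 1
hanoi(15) = 2 * hanoi(14) + 1
hanoi(14) = 2 * hanoi(13) + 1
hanoi(13) = 2 * hanoi(12) + 1
hanoi(12) = 2 * hanoi(11) + 1
hanoi(11) = 2 * hanoi(10) + 1
hanoi(10) = 2 * hanoi(9) + 1
hanoi(9) = 2 * hanoi(8) + 1
hanoi(8) = 2 * hanoi(7) + 1
hanoi(7) = 2 * hanoi(6) + 1
hanoi(6) = 2 * hanoi(5) + 1
hanoi(5) = 2 * hanoi(4) + 1
hanoi(4) = 2 * hanoi(3) + 1
hanoi(3) = 2 * hanoi(2) + 1
hanoi(2) = 2 * hanoi(1) + 1
hanoi(1) = 1  (base case)
hanoi(2) = 2 * 1 + 1 = 3
hanoi(3) = 2 * 3 + 1 = 7
hanoi(4) = 2 * 7 + 1 = 15
hanoi(5) = 2 * 15 + 1 = 31
hanoi(6) = 2 * 31 + 1 = 63
hanoi(7) = 2 * 63 + 1 = 127
hanoi(8) = 2 * 127 + 1 = 255
hanoi(9) = 2 * 255 + 1 = 511
hanoi(10) = 2 * 511 + 1 = 1023
hanoi(11) = 2 * 1023 + 1 = 2047
hanoi(12) = 2 * 2047 + 1 = 4095
hanoi(13) = 2 * 4095 + 1 = 8191
hanoi(14) = 2 * 8191 + 1 = 16383
hanoi(15) = 2 * 16383 + 1 = 32767
hanoi(16) = 2 * 32767 + 1 = 65535
hanoi(17) = 2 * 65535 + 1 = 131071
hanoi(18) = 2 * 131071 + 1 = 262143
hanoi(19) = 2 * 262143 + 1 = 524287
hanoi(20) = 2 * 524287 + 1 = 1048575
hanoi(21) = 2 * 1048575 + 1 = 2097151
hanoi(22) = 2 * 2097151 + 1 = 4194303
hanoi(23) = 2 * 4194303 + 1 = 8388607
hanoi(24) = 2 * 8388607 + 1 = 16777215
hanoi(25) = 2 * 16777215 + 1 = 33554431
hanoi(26) = 2 * 33554431 + 1 = 67108863
hanoi(27) = 2 * 67108863 + 1 = 134217727

134217727


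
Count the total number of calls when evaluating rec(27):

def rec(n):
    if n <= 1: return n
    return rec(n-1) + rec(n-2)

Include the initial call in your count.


Let C(n) = total calls for rec(n)
C(0) = 1, C(1) = 1
C(2) = 1 + C(1) + C(0) = 1 + 1 + 1 = 3
C(3) = 1 + C(2) + C(1) = 1 + 3 + 1 = 5
C(4) = 1 + C(3) + C(2) = 1 + 5 + 3 = 9
C(5) = 1 + C(4) + C(3) = 1 + 9 + 5 = 15
C(6) = 1 + C(5) + C(4) = 1 + 15 + 9 = 25
C(7) = 1 + C(6) + C(5) = 1 + 25 + 15 = 41
C(8) = 1 + C(7) + C(6) = 1 + 41 + 25 = 67
C(9) = 1 + C(8) + C(7) = 1 + 67 + 41 = 109
C(10) = 1 + C(9) + C(8) = 1 + 109 + 67 = 177
C(11) = 1 + C(10) + C(9) = 1 + 177 + 109 = 287
C(12) = 1 + C(11) + C(10) = 1 + 287 + 177 = 465
C(13) = 1 + C(12) + C(11) = 1 + 465 + 287 = 753
C(14) = 1 + C(13) + C(12) = 1 + 753 + 465 = 1219
C(15) = 1 + C(14) + C(13) = 1 + 1219 + 753 = 1973
C(16) = 1 + C(15) + C(14) = 1 + 1973 + 1219 = 3193
C(17) = 1 + C(16) + C(15) = 1 + 3193 + 1973 = 5167
C(18) = 1 + C(17) + C(16) = 1 + 5167 + 3193 = 8361
C(19) = 1 + C(18) + C(17) = 1 + 8361 + 5167 = 13529
C(20) = 1 + C(19) + C(18) = 1 + 13529 + 8361 = 21891
C(21) = 1 + C(20) + C(19) = 1 + 21891 + 13529 = 35421
C(22) = 1 + C(21) + C(20) = 1 + 35421 + 21891 = 57313
C(23) = 1 + C(22) + C(21) = 1 + 57313 + 35421 = 92735
C(24) = 1 + C(23) + C(22) = 1 + 92735 + 57313 = 150049
C(25) = 1 + C(24) + C(23) = 1 + 150049 + 92735 = 242785
C(26) = 1 + C(25) + C(24) = 1 + 242785 + 150049 = 392835
C(27) = 1 + C(26) + C(25) = 1 + 392835 + 242785 = 635621

635621


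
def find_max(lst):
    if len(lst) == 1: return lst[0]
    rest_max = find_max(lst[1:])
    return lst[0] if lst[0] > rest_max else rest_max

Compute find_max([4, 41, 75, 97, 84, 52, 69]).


find_max([4, 41, 75, 97, 84, 52, 69]): compare 4 with find_max([41, 75, 97, 84, 52, 69])
find_max([41, 75, 97, 84, 52, 69]): compare 41 with find_max([75, 97, 84, 52, 69])
find_max([75, 97, 84, 52, 69]): compare 75 with find_max([97, 84, 52, 69])
find_max([97, 84, 52, 69]): compare 97 with find_max([84, 52, 69])
find_max([84, 52, 69]): compare 84 with find_max([52, 69])
find_max([52, 69]): compare 52 with find_max([69])
find_max([69]) = 69  (base case)
Compare 52 with 69 -> 69
Compare 84 with 69 -> 84
Compare 97 with 84 -> 97
Compare 75 with 97 -> 97
Compare 41 with 97 -> 97
Compare 4 with 97 -> 97

97


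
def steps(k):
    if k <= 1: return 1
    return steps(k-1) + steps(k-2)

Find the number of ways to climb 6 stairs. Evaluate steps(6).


Building up from base cases:
steps(0) = 1
steps(1) = 1
steps(2) = steps(1) + steps(0) = 1 + 1 = 2
steps(3) = steps(2) + steps(1) = 2 + 1 = 3
steps(4) = steps(3) + steps(2) = 3 + 2 = 5
steps(5) = steps(4) + steps(3) = 5 + 3 = 8
steps(6) = steps(5) + steps(4) = 8 + 5 = 13

13


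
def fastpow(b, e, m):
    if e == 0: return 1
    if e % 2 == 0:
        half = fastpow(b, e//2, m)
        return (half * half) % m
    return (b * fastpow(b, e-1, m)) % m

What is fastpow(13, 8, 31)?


fastpow(13, 8, 31): e is even, compute fastpow(13, 4, 31)
  fastpow(13, 4, 31): e is even, compute fastpow(13, 2, 31)
    fastpow(13, 2, 31): e is even, compute fastpow(13, 1, 31)
      fastpow(13, 1, 31): e is odd, compute fastpow(13, 0, 31)
        fastpow(13, 0, 31) = 1
      (13 * 1) % 31 = 13
    half=13, (13*13) % 31 = 14
  half=14, (14*14) % 31 = 10
half=10, (10*10) % 31 = 7

7


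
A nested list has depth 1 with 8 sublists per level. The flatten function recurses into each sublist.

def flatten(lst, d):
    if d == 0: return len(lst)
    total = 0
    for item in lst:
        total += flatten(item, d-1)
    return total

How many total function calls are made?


At depth 0 (root): 1 call
At depth 1: each of 1 parents calls flatten on 8 children = 8 calls
Total: 1 + 8 = 9

9


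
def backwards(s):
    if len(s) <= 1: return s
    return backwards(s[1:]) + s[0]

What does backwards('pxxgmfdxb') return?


backwards('pxxgmfdxb') = backwards('xxgmfdxb') + 'p'
backwards('xxgmfdxb') = backwards('xgmfdxb') + 'x'
backwards('xgmfdxb') = backwards('gmfdxb') + 'x'
backwards('gmfdxb') = backwards('mfdxb') + 'g'
backwards('mfdxb') = backwards('fdxb') + 'm'
backwards('fdxb') = backwards('dxb') + 'f'
backwards('dxb') = backwards('xb') + 'd'
backwards('xb') = backwards('b') + 'x'
backwards('b') = 'b'  (base case)
Concatenating: 'b' + 'x' + 'd' + 'f' + 'm' + 'g' + 'x' + 'x' + 'p' = 'bxdfmgxxp'

bxdfmgxxp


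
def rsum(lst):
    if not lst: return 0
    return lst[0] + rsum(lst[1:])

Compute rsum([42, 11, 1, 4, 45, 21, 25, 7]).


rsum([42, 11, 1, 4, 45, 21, 25, 7]) = 42 + rsum([11, 1, 4, 45, 21, 25, 7])
rsum([11, 1, 4, 45, 21, 25, 7]) = 11 + rsum([1, 4, 45, 21, 25, 7])
rsum([1, 4, 45, 21, 25, 7]) = 1 + rsum([4, 45, 21, 25, 7])
rsum([4, 45, 21, 25, 7]) = 4 + rsum([45, 21, 25, 7])
rsum([45, 21, 25, 7]) = 45 + rsum([21, 25, 7])
rsum([21, 25, 7]) = 21 + rsum([25, 7])
rsum([25, 7]) = 25 + rsum([7])
rsum([7]) = 7 + rsum([])
rsum([]) = 0  (base case)
Total: 42 + 11 + 1 + 4 + 45 + 21 + 25 + 7 + 0 = 156

156
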